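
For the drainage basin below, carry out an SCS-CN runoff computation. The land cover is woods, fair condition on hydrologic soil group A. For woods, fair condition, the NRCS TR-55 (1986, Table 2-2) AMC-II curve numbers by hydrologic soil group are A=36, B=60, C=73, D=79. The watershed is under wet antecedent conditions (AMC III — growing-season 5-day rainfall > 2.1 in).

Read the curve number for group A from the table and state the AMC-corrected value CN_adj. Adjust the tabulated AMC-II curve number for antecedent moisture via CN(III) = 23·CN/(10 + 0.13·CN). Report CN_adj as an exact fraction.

CN_adj = 20700/367 ≈ 56.403

NRCS table: woods, fair condition, soil group A → CN(II) = 36
Wet (AMC III): CN(III) = 23·36/(10 + 0.13·36) = 828/(367/25) = 20700/367 ≈ 56.403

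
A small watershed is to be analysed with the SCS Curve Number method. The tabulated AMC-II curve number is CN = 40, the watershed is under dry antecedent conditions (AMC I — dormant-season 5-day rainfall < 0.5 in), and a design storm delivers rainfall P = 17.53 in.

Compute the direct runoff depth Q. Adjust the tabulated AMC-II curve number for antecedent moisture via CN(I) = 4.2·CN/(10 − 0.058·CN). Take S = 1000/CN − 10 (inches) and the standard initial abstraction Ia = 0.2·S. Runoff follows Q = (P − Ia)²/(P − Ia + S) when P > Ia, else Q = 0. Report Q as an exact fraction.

Q = 52867441/22589700 in ≈ 2.340 in

CN(I) from CN(II)=40: (4.2·40)/(10 − 0.058·40) = 175/8 ≈ 21.875
Retention S: 1000/CN − 10 with CN=21.875 → S = 250/7 ≈ 35.714 in
Ia = 0.2S: 0.2·35.714 = 7.143 in (exactly 50/7)
Excess rainfall: 17.530 − 7.143 = 10.387 in; P > Ia so Q > 0
Runoff Q = (P−Ia)²/(P−Ia+S) = (10.387)²/(10.387+35.714) = 52867441/22589700 ≈ 2.340 in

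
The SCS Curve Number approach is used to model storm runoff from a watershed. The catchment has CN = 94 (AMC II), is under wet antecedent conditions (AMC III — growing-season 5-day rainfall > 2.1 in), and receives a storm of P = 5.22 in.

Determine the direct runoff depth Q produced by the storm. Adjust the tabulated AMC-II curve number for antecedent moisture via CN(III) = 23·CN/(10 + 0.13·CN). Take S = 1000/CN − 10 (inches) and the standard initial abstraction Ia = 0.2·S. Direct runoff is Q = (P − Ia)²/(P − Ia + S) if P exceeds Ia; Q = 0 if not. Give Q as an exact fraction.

Wet (AMC III): CN(III) = 23·94/(10 + 0.13·94) = 2162/(1111/50) = 108100/1111 ≈ 97.300
Retention S: 1000/CN − 10 with CN=97.300 → S = 300/1081 ≈ 0.278 in
Ia = 0.2S: 0.2·0.278 = 0.056 in (exactly 60/1081)
Since P=5.220 > Ia=0.056: effective rainfall P−Ia = 279141/54050 in
Q = (279141/54050)²/((279141/54050) + 300/1081) = (77919697881/2921402500)/(294141/54050) = 25973232627/5299440350 in ≈ 4.901 in

Q = 25973232627/5299440350 in ≈ 4.901 in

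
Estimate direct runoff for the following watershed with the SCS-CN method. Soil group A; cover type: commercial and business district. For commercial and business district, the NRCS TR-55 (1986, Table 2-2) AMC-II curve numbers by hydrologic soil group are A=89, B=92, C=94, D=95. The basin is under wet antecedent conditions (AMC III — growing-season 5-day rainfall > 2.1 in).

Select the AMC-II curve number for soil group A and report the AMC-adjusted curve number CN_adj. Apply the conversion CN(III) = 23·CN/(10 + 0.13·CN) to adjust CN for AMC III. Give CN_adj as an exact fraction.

CN_adj = 204700/2157 ≈ 94.900

NRCS table: commercial and business district, soil group A → CN(II) = 89
Adjust CN=89 to AMC III: 23·89/(10 + 0.13·89) → 2047 ÷ (2157/100) = 204700/2157 ≈ 94.900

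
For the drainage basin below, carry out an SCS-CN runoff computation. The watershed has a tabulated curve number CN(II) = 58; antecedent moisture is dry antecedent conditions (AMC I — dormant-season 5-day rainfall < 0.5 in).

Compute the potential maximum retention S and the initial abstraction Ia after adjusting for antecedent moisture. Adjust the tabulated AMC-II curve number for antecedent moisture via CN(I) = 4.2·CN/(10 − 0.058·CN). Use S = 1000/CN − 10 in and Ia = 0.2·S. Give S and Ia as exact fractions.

S = 500/29 in ≈ 17.241 in; Ia = 100/29 in ≈ 3.448 in

CN(I) from CN(II)=58: (4.2·58)/(10 − 0.058·58) = 2900/79 ≈ 36.709
S = 1000/(2900/79) − 10 = 500/29 in ≈ 17.241 in
Initial abstraction Ia = S/5 = (500/29)/5 = 100/29 ≈ 3.448 in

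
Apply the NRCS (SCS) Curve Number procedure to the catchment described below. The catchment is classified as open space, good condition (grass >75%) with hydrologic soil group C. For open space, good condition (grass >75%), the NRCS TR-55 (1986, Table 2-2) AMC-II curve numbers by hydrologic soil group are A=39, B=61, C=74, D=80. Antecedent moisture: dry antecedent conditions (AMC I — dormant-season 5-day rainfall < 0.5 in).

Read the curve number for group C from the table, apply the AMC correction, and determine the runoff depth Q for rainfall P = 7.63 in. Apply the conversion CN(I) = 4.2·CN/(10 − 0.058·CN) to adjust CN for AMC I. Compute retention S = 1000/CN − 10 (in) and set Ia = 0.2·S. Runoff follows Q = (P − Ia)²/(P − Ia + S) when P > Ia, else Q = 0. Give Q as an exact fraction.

Q = 214231048201/86468522700 in ≈ 2.478 in

NRCS table: open space, good condition (grass >75%), soil group C → CN(II) = 74
CN(I) from CN(II)=74: (4.2·74)/(10 − 0.058·74) = 77700/1427 ≈ 54.450
S = 1000/(77700/1427) − 10 = 6500/777 in ≈ 8.366 in
Ia = 0.2·(6500/777) = 1300/777 in ≈ 1.673 in
P − Ia = 7.630 − 1.673 = 462851/77700 ≈ 5.957 in (> 0, runoff occurs)
Q = (462851/77700)²/((462851/77700) + 6500/777) = (214231048201/6037290000)/(1112851/77700) = 214231048201/86468522700 in ≈ 2.478 in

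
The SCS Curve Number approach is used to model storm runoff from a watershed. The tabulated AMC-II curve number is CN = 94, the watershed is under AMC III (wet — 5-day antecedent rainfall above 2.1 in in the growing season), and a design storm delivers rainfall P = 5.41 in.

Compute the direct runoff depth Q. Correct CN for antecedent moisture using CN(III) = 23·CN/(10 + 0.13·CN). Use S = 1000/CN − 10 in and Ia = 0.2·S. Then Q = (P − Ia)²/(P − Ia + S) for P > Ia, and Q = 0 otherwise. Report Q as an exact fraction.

Q = 335033750041/65813550100 in ≈ 5.091 in

Adjust CN=94 to AMC III: 23·94/(10 + 0.13·94) → 2162 ÷ (1111/50) = 108100/1111 ≈ 97.300
Retention S: 1000/CN − 10 with CN=97.300 → S = 300/1081 ≈ 0.278 in
Initial abstraction Ia = S/5 = (300/1081)/5 = 60/1081 ≈ 0.056 in
Since P=5.410 > Ia=0.056: effective rainfall P−Ia = 578821/108100 in
Q: (578821/108100)² ÷ (608821/108100) = 335033750041/65813550100 in (≈ 5.091 in)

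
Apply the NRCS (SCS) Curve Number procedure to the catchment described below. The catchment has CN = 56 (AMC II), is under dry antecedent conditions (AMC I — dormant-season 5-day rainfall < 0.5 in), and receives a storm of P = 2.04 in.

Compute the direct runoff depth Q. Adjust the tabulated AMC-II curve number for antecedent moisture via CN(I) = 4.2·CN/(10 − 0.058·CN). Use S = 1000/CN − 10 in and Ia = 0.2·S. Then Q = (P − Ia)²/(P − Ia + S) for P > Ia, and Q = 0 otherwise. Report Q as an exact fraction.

Dry (AMC I): CN(I) = 4.2·56/(10 − 0.058·56) = (1176/5)/(844/125) = 7350/211 ≈ 34.834
Max retention: S = 1000/(7350/211) − 10 = 2750/147 in (≈ 18.707 in)
Ia = 0.2·(2750/147) = 550/147 in ≈ 3.741 in
P = 2.040 ≤ Ia = 3.741 in: entire storm abstracted, Q = 0.

Q = 0 in ≈ 0.000 in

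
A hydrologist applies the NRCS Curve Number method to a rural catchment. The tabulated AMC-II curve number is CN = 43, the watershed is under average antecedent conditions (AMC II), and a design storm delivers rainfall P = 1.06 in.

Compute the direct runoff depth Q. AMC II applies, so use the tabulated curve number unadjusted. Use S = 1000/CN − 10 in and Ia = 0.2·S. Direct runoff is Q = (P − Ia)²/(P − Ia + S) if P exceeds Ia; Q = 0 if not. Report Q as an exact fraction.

AMC II — tabulated CN = 43 applies directly.
Retention S: 1000/CN − 10 with CN=43.000 → S = 570/43 ≈ 13.256 in
Ia = 0.2·(570/43) = 114/43 in ≈ 2.651 in
P = 1.060 ≤ Ia = 2.651 in: entire storm abstracted, Q = 0.

Q = 0 in ≈ 0.000 in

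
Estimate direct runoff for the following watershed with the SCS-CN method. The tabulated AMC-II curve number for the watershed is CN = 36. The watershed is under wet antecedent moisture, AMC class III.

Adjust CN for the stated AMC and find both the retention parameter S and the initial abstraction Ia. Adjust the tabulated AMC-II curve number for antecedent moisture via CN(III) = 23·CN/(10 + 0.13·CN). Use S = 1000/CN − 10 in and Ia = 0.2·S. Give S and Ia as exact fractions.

CN(III) from CN(II)=36: (23·36)/(10 + 0.13·36) = 20700/367 ≈ 56.403
Retention S: 1000/CN − 10 with CN=56.403 → S = 1600/207 ≈ 7.729 in
Ia = 0.2S: 0.2·7.729 = 1.546 in (exactly 320/207)

S = 1600/207 in ≈ 7.729 in; Ia = 320/207 in ≈ 1.546 in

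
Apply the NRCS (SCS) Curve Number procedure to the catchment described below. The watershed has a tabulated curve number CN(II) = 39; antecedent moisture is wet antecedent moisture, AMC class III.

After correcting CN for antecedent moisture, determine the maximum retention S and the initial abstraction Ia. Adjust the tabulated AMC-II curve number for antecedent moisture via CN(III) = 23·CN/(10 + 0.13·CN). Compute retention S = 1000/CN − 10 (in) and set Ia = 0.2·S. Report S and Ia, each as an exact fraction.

S = 6100/897 in ≈ 6.800 in; Ia = 1220/897 in ≈ 1.360 in

CN(III) from CN(II)=39: (23·39)/(10 + 0.13·39) = 89700/1507 ≈ 59.522
S = 1000/(89700/1507) − 10 = 6100/897 in ≈ 6.800 in
Initial abstraction Ia = S/5 = (6100/897)/5 = 1220/897 ≈ 1.360 in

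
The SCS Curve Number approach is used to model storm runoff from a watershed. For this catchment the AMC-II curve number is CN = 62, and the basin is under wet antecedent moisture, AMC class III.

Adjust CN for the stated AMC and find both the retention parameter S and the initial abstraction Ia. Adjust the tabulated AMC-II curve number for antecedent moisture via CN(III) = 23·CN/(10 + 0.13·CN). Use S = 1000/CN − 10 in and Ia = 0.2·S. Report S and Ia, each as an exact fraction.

S = 1900/713 in ≈ 2.665 in; Ia = 380/713 in ≈ 0.533 in

Adjust CN=62 to AMC III: 23·62/(10 + 0.13·62) → 1426 ÷ (903/50) = 71300/903 ≈ 78.959
Max retention: S = 1000/(71300/903) − 10 = 1900/713 in (≈ 2.665 in)
Ia = 0.2S: 0.2·2.665 = 0.533 in (exactly 380/713)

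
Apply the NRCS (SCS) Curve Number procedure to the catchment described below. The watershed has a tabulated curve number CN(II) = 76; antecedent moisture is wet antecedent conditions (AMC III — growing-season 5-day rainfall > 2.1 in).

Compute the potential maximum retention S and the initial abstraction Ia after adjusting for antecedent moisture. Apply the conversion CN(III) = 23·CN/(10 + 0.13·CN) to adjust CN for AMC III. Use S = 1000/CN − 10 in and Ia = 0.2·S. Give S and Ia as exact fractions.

S = 600/437 in ≈ 1.373 in; Ia = 120/437 in ≈ 0.275 in

Adjust CN=76 to AMC III: 23·76/(10 + 0.13·76) → 1748 ÷ (497/25) = 43700/497 ≈ 87.928
S = 1000/(43700/497) − 10 = 600/437 in ≈ 1.373 in
Ia = 0.2·(600/437) = 120/437 in ≈ 0.275 in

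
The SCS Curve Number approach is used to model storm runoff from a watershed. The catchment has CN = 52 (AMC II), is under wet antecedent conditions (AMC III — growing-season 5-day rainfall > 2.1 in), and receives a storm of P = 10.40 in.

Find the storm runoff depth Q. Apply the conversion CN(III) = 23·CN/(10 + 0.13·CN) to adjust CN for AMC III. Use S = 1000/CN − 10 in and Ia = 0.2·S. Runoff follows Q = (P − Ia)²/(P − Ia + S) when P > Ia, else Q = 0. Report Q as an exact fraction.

CN(III) from CN(II)=52: (23·52)/(10 + 0.13·52) = 29900/419 ≈ 71.360
Retention S: 1000/CN − 10 with CN=71.360 → S = 1200/299 ≈ 4.013 in
Initial abstraction Ia = S/5 = (1200/299)/5 = 240/299 ≈ 0.803 in
P − Ia = 10.400 − 0.803 = 14348/1495 ≈ 9.597 in (> 0, runoff occurs)
Q = (14348/1495)²/((14348/1495) + 1200/299) = (205865104/2235025)/(20348/1495) = 51466276/7605065 in ≈ 6.767 in

Q = 51466276/7605065 in ≈ 6.767 in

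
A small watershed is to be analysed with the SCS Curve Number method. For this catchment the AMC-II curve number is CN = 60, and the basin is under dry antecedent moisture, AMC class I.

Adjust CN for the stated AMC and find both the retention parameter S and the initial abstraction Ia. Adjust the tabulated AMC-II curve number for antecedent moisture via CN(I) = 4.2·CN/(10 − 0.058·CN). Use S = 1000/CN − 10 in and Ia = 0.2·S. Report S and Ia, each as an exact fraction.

S = 1000/63 in ≈ 15.873 in; Ia = 200/63 in ≈ 3.175 in

CN(I) from CN(II)=60: (4.2·60)/(10 − 0.058·60) = 6300/163 ≈ 38.650
Retention S: 1000/CN − 10 with CN=38.650 → S = 1000/63 ≈ 15.873 in
Initial abstraction Ia = S/5 = (1000/63)/5 = 200/63 ≈ 3.175 in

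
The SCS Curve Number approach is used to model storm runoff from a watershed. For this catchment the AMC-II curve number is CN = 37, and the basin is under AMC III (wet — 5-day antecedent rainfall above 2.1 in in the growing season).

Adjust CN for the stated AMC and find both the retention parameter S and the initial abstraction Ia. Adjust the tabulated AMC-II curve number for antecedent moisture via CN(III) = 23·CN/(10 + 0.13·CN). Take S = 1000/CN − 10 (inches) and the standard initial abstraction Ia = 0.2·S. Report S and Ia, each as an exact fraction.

Wet (AMC III): CN(III) = 23·37/(10 + 0.13·37) = 851/(1481/100) = 85100/1481 ≈ 57.461
S = 1000/(85100/1481) − 10 = 6300/851 in ≈ 7.403 in
Initial abstraction Ia = S/5 = (6300/851)/5 = 1260/851 ≈ 1.481 in

S = 6300/851 in ≈ 7.403 in; Ia = 1260/851 in ≈ 1.481 in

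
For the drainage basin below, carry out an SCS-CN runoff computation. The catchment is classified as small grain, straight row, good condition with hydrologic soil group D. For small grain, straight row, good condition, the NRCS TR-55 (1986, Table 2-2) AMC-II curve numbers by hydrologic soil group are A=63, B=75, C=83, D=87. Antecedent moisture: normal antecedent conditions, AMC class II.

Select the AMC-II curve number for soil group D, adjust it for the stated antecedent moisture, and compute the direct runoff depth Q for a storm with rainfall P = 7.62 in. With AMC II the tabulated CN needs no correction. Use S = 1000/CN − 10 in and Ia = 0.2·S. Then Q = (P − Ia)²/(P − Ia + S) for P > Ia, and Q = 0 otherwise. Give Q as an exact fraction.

NRCS table: small grain, straight row, good condition, soil group D → CN(II) = 87
AMC II — tabulated CN = 87 applies directly.
Retention S: 1000/CN − 10 with CN=87.000 → S = 130/87 ≈ 1.494 in
Ia = 0.2S: 0.2·1.494 = 0.299 in (exactly 26/87)
P − Ia = 7.620 − 0.299 = 31847/4350 ≈ 7.321 in (> 0, runoff occurs)
Runoff Q = (P−Ia)²/(P−Ia+S) = (7.321)²/(7.321+1.494) = 1014231409/166809450 ≈ 6.080 in

Q = 1014231409/166809450 in ≈ 6.080 in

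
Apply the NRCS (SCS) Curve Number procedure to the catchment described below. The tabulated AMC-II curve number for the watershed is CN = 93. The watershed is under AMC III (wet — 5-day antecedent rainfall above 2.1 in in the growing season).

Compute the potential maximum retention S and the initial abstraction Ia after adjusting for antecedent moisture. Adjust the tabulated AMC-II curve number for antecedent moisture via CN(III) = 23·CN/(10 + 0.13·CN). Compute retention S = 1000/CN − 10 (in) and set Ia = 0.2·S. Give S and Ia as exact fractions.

S = 700/2139 in ≈ 0.327 in; Ia = 140/2139 in ≈ 0.065 in

Adjust CN=93 to AMC III: 23·93/(10 + 0.13·93) → 2139 ÷ (2209/100) = 213900/2209 ≈ 96.831
Retention S: 1000/CN − 10 with CN=96.831 → S = 700/2139 ≈ 0.327 in
Ia = 0.2·(700/2139) = 140/2139 in ≈ 0.065 in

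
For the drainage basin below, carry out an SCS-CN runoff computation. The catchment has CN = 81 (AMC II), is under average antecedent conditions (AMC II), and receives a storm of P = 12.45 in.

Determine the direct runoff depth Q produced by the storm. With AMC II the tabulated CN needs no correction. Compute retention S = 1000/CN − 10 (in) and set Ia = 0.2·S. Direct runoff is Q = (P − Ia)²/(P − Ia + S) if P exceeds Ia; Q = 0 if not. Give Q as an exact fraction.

CN(II) = 81; AMC II needs no correction.
Retention S: 1000/CN − 10 with CN=81.000 → S = 190/81 ≈ 2.346 in
Initial abstraction Ia = S/5 = (190/81)/5 = 38/81 ≈ 0.469 in
P − Ia = 12.450 − 0.469 = 19409/1620 ≈ 11.981 in (> 0, runoff occurs)
Q: (19409/1620)² ÷ (23209/1620) = 376709281/37598580 in (≈ 10.019 in)

Q = 376709281/37598580 in ≈ 10.019 in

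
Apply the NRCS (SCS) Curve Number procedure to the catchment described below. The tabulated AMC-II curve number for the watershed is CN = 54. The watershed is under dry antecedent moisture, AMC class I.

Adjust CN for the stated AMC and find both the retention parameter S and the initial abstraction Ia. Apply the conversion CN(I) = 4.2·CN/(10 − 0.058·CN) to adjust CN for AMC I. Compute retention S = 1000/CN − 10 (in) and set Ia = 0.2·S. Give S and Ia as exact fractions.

S = 11500/567 in ≈ 20.282 in; Ia = 2300/567 in ≈ 4.056 in

Dry (AMC I): CN(I) = 4.2·54/(10 − 0.058·54) = (1134/5)/(1717/250) = 56700/1717 ≈ 33.023
S = 1000/(56700/1717) − 10 = 11500/567 in ≈ 20.282 in
Ia = 0.2·(11500/567) = 2300/567 in ≈ 4.056 in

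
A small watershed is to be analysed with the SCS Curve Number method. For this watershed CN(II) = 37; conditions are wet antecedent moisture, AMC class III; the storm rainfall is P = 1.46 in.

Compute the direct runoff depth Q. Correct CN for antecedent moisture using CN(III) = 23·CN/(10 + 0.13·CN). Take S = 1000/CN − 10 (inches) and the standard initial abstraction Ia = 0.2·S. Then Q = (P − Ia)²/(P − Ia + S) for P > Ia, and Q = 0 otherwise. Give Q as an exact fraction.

Adjust CN=37 to AMC III: 23·37/(10 + 0.13·37) → 851 ÷ (1481/100) = 85100/1481 ≈ 57.461
S = 1000/(85100/1481) − 10 = 6300/851 in ≈ 7.403 in
Ia = 0.2·(6300/851) = 1260/851 in ≈ 1.481 in
P = 1.460 ≤ Ia = 1.481 in: entire storm abstracted, Q = 0.

Q = 0 in ≈ 0.000 in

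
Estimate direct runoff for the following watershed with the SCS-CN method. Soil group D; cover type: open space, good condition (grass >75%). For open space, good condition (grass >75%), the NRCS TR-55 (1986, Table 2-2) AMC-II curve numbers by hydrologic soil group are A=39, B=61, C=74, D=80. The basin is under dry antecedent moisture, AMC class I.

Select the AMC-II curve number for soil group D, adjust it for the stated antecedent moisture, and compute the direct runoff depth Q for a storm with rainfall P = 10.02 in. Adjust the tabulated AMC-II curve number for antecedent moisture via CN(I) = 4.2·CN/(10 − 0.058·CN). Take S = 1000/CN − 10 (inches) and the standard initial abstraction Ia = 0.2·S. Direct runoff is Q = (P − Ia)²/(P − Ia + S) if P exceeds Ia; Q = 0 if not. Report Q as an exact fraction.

Q = 85951441/16297050 in ≈ 5.274 in

NRCS table: open space, good condition (grass >75%), soil group D → CN(II) = 80
Dry (AMC I): CN(I) = 4.2·80/(10 − 0.058·80) = 336/(134/25) = 4200/67 ≈ 62.687
S = 1000/(4200/67) − 10 = 125/21 in ≈ 5.952 in
Ia = 0.2·(125/21) = 25/21 in ≈ 1.190 in
Excess rainfall: 10.020 − 1.190 = 8.830 in; P > Ia so Q > 0
Q: (9271/1050)² ÷ (15521/1050) = 85951441/16297050 in (≈ 5.274 in)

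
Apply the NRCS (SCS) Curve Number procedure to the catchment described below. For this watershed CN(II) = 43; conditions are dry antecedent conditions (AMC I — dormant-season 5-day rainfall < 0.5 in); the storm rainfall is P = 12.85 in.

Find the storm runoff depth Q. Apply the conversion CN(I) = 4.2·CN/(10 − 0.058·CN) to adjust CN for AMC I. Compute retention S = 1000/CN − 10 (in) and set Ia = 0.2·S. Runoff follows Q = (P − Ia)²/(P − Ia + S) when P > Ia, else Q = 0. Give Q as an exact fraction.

CN(I) from CN(II)=43: (4.2·43)/(10 − 0.058·43) = 30100/1251 ≈ 24.061
Retention S: 1000/CN − 10 with CN=24.061 → S = 9500/301 ≈ 31.561 in
Initial abstraction Ia = S/5 = (9500/301)/5 = 1900/301 ≈ 6.312 in
Excess rainfall: 12.850 − 6.312 = 6.538 in; P > Ia so Q > 0
Q: (39357/6020)² ÷ (229357/6020) = 1548973449/1380729140 in (≈ 1.122 in)

Q = 1548973449/1380729140 in ≈ 1.122 in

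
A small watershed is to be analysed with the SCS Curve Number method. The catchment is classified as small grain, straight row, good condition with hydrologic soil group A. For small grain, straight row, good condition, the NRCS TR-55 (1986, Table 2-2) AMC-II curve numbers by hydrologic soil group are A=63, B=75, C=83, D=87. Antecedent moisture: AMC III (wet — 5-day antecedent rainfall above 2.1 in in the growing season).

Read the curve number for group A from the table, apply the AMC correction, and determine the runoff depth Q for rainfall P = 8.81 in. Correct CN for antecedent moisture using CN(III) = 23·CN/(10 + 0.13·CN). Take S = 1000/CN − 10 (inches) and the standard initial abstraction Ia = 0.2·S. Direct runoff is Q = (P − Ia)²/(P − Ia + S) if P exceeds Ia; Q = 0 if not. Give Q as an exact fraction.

Q = 1446172199761/227865248100 in ≈ 6.347 in

NRCS table: small grain, straight row, good condition, soil group A → CN(II) = 63
Wet (AMC III): CN(III) = 23·63/(10 + 0.13·63) = 1449/(1819/100) = 144900/1819 ≈ 79.659
Max retention: S = 1000/(144900/1819) − 10 = 3700/1449 in (≈ 2.553 in)
Ia = 0.2S: 0.2·2.553 = 0.511 in (exactly 740/1449)
Since P=8.810 > Ia=0.511: effective rainfall P−Ia = 1202569/144900 in
Q: (1202569/144900)² ÷ (1572569/144900) = 1446172199761/227865248100 in (≈ 6.347 in)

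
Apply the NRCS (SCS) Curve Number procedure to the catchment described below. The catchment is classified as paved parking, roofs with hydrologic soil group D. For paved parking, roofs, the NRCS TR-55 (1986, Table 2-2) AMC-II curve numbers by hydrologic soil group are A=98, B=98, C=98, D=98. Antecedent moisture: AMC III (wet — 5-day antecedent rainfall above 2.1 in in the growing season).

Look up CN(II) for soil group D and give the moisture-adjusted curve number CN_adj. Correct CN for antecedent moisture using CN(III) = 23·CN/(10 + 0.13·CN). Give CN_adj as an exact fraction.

NRCS table: paved parking, roofs, soil group D → CN(II) = 98
Adjust CN=98 to AMC III: 23·98/(10 + 0.13·98) → 2254 ÷ (1137/50) = 112700/1137 ≈ 99.120

CN_adj = 112700/1137 ≈ 99.120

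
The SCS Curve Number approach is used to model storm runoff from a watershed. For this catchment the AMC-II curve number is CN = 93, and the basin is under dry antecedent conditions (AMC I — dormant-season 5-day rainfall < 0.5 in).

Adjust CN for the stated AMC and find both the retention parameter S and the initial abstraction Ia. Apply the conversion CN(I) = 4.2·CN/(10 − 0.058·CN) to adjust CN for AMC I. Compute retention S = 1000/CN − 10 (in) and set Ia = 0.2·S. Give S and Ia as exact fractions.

Dry (AMC I): CN(I) = 4.2·93/(10 − 0.058·93) = (1953/5)/(2303/500) = 27900/329 ≈ 84.802
Max retention: S = 1000/(27900/329) − 10 = 500/279 in (≈ 1.792 in)
Ia = 0.2·(500/279) = 100/279 in ≈ 0.358 in

S = 500/279 in ≈ 1.792 in; Ia = 100/279 in ≈ 0.358 in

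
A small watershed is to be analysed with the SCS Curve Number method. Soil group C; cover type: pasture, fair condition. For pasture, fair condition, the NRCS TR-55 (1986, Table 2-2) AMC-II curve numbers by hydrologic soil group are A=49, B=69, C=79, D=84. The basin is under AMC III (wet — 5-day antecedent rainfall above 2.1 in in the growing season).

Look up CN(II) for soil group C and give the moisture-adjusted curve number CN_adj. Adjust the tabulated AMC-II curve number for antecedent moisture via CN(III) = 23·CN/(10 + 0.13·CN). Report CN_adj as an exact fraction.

NRCS table: pasture, fair condition, soil group C → CN(II) = 79
Wet (AMC III): CN(III) = 23·79/(10 + 0.13·79) = 1817/(2027/100) = 181700/2027 ≈ 89.640

CN_adj = 181700/2027 ≈ 89.640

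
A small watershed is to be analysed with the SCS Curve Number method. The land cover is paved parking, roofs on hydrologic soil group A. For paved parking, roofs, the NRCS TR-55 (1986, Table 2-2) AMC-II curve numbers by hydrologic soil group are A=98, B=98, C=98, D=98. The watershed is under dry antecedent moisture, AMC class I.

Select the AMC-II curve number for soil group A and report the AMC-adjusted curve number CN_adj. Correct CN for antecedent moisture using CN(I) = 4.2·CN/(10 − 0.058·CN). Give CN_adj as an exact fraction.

CN_adj = 102900/1079 ≈ 95.366

NRCS table: paved parking, roofs, soil group A → CN(II) = 98
Adjust CN=98 to AMC I: 4.2·98/(10 − 0.058·98) → (2058/5) ÷ (1079/250) = 102900/1079 ≈ 95.366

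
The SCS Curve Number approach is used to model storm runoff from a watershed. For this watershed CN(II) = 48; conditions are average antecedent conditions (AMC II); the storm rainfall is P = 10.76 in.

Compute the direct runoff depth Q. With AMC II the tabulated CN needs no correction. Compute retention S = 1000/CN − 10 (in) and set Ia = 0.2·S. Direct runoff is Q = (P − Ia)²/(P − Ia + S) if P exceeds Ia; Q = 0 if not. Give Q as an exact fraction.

Q = 1661521/437100 in ≈ 3.801 in

Average conditions: CN = 48 (no AMC adjustment).
S = 1000/48 − 10 = 65/6 in ≈ 10.833 in
Ia = 0.2S: 0.2·10.833 = 2.167 in (exactly 13/6)
Excess rainfall: 10.760 − 2.167 = 8.593 in; P > Ia so Q > 0
Q = (1289/150)²/((1289/150) + 65/6) = (1661521/22500)/(1457/75) = 1661521/437100 in ≈ 3.801 in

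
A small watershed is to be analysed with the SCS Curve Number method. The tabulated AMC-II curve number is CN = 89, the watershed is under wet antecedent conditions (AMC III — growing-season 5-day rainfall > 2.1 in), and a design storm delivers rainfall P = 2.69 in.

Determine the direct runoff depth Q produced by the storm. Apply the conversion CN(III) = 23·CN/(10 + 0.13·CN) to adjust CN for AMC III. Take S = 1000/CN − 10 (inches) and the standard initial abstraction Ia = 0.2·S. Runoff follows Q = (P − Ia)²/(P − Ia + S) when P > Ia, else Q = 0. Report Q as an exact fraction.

Q = 279463421449/130730222100 in ≈ 2.138 in

Adjust CN=89 to AMC III: 23·89/(10 + 0.13·89) → 2047 ÷ (2157/100) = 204700/2157 ≈ 94.900
Max retention: S = 1000/(204700/2157) − 10 = 1100/2047 in (≈ 0.537 in)
Ia = 0.2S: 0.2·0.537 = 0.107 in (exactly 220/2047)
Excess rainfall: 2.690 − 0.107 = 2.583 in; P > Ia so Q > 0
Runoff Q = (P−Ia)²/(P−Ia+S) = (2.583)²/(2.583+0.537) = 279463421449/130730222100 ≈ 2.138 in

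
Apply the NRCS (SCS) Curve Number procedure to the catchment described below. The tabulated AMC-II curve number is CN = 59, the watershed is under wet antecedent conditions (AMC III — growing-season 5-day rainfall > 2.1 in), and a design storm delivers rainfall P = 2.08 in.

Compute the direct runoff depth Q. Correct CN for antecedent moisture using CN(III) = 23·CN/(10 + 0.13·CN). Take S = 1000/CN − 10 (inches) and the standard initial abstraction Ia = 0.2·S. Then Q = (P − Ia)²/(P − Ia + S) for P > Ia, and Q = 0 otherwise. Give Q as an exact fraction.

Q = 626601024/1293933425 in ≈ 0.484 in

CN(III) from CN(II)=59: (23·59)/(10 + 0.13·59) = 135700/1767 ≈ 76.797
S = 1000/(135700/1767) − 10 = 4100/1357 in ≈ 3.021 in
Initial abstraction Ia = S/5 = (4100/1357)/5 = 820/1357 ≈ 0.604 in
Excess rainfall: 2.080 − 0.604 = 1.476 in; P > Ia so Q > 0
Q = (50064/33925)²/((50064/33925) + 4100/1357) = (2506404096/1150905625)/(152564/33925) = 626601024/1293933425 in ≈ 0.484 in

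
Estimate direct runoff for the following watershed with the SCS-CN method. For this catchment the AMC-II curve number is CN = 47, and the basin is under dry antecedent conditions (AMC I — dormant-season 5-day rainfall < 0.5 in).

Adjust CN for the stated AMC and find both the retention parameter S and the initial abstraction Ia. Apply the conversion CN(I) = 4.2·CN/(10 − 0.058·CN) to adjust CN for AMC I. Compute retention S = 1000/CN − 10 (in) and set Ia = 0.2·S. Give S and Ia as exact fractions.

S = 26500/987 in ≈ 26.849 in; Ia = 5300/987 in ≈ 5.370 in

Adjust CN=47 to AMC I: 4.2·47/(10 − 0.058·47) → (987/5) ÷ (3637/500) = 98700/3637 ≈ 27.138
S = 1000/(98700/3637) − 10 = 26500/987 in ≈ 26.849 in
Ia = 0.2S: 0.2·26.849 = 5.370 in (exactly 5300/987)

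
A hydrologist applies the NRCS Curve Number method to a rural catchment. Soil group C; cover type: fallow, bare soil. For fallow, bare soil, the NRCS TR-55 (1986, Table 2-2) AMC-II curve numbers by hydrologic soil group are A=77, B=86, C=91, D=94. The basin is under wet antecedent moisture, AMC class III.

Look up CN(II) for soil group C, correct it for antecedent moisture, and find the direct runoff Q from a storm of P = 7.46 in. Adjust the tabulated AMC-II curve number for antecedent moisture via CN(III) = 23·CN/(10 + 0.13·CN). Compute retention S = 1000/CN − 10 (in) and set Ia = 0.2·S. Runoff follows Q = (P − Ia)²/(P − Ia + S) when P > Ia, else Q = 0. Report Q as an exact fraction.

NRCS table: fallow, bare soil, soil group C → CN(II) = 91
Adjust CN=91 to AMC III: 23·91/(10 + 0.13·91) → 2093 ÷ (2183/100) = 209300/2183 ≈ 95.877
S = 1000/(209300/2183) − 10 = 900/2093 in ≈ 0.430 in
Ia = 0.2·(900/2093) = 180/2093 in ≈ 0.086 in
P − Ia = 7.460 − 0.086 = 771689/104650 ≈ 7.374 in (> 0, runoff occurs)
Q: (771689/104650)² ÷ (816689/104650) = 595503912721/85466503850 in (≈ 6.968 in)

Q = 595503912721/85466503850 in ≈ 6.968 in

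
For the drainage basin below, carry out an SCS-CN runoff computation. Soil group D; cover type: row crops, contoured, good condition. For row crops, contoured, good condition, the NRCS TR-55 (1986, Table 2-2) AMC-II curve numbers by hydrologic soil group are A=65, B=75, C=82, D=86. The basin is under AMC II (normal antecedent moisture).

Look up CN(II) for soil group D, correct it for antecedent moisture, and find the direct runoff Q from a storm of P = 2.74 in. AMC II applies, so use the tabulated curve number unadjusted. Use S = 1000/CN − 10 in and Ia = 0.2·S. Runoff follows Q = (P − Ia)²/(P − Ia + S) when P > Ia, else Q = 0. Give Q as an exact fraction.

Q = 26946481/18685650 in ≈ 1.442 in

NRCS table: row crops, contoured, good condition, soil group D → CN(II) = 86
AMC II — tabulated CN = 86 applies directly.
Retention S: 1000/CN − 10 with CN=86.000 → S = 70/43 ≈ 1.628 in
Ia = 0.2·(70/43) = 14/43 in ≈ 0.326 in
P − Ia = 2.740 − 0.326 = 5191/2150 ≈ 2.414 in (> 0, runoff occurs)
Q: (5191/2150)² ÷ (8691/2150) = 26946481/18685650 in (≈ 1.442 in)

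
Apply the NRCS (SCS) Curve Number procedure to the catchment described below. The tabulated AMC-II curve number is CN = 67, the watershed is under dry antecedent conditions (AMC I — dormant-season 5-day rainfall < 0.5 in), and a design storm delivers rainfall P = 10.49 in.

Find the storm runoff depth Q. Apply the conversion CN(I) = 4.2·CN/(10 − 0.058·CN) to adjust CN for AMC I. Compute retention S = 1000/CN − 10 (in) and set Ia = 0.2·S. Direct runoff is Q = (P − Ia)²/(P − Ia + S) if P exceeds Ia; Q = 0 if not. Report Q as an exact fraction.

Q = 145909484361/43709908900 in ≈ 3.338 in

Dry (AMC I): CN(I) = 4.2·67/(10 − 0.058·67) = (1407/5)/(3057/500) = 46900/1019 ≈ 46.026
S = 1000/(46900/1019) − 10 = 5500/469 in ≈ 11.727 in
Ia = 0.2S: 0.2·11.727 = 2.345 in (exactly 1100/469)
Excess rainfall: 10.490 − 2.345 = 8.145 in; P > Ia so Q > 0
Q = (381981/46900)²/((381981/46900) + 5500/469) = (145909484361/2199610000)/(931981/46900) = 145909484361/43709908900 in ≈ 3.338 in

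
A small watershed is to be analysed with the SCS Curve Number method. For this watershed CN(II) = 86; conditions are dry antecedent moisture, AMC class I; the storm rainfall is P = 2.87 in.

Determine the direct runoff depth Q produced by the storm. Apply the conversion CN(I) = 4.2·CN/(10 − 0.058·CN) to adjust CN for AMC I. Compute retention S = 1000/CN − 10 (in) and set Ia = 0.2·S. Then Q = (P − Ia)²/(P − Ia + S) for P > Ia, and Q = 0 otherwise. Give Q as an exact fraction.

Dry (AMC I): CN(I) = 4.2·86/(10 − 0.058·86) = (1806/5)/(1253/250) = 12900/179 ≈ 72.067
Max retention: S = 1000/(12900/179) − 10 = 500/129 in (≈ 3.876 in)
Initial abstraction Ia = S/5 = (500/129)/5 = 100/129 ≈ 0.775 in
Since P=2.870 > Ia=0.775: effective rainfall P−Ia = 27023/12900 in
Runoff Q = (P−Ia)²/(P−Ia+S) = (2.095)²/(2.095+3.876) = 730242529/993596700 ≈ 0.735 in

Q = 730242529/993596700 in ≈ 0.735 in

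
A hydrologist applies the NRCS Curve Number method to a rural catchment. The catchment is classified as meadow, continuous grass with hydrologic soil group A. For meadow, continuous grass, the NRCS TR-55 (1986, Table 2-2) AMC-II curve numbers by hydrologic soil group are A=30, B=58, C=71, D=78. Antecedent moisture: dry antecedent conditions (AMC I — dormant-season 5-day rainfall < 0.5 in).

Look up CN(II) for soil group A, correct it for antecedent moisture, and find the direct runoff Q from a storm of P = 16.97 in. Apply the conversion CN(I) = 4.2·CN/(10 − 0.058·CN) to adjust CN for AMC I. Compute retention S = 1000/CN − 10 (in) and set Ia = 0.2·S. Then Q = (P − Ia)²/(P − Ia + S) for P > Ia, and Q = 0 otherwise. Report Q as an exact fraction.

Q = 27804529/49745700 in ≈ 0.559 in

NRCS table: meadow, continuous grass, soil group A → CN(II) = 30
CN(I) from CN(II)=30: (4.2·30)/(10 − 0.058·30) = 900/59 ≈ 15.254
Max retention: S = 1000/(900/59) − 10 = 500/9 in (≈ 55.556 in)
Ia = 0.2S: 0.2·55.556 = 11.111 in (exactly 100/9)
P − Ia = 16.970 − 11.111 = 5273/900 ≈ 5.859 in (> 0, runoff occurs)
Runoff Q = (P−Ia)²/(P−Ia+S) = (5.859)²/(5.859+55.556) = 27804529/49745700 ≈ 0.559 in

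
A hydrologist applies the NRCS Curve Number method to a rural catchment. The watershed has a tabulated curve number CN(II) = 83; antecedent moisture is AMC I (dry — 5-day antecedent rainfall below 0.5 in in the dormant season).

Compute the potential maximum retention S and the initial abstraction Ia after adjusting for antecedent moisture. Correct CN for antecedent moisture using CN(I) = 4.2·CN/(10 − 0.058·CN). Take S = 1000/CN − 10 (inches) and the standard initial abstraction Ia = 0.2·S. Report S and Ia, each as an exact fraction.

CN(I) from CN(II)=83: (4.2·83)/(10 − 0.058·83) = 174300/2593 ≈ 67.219
Retention S: 1000/CN − 10 with CN=67.219 → S = 8500/1743 ≈ 4.877 in
Ia = 0.2·(8500/1743) = 1700/1743 in ≈ 0.975 in

S = 8500/1743 in ≈ 4.877 in; Ia = 1700/1743 in ≈ 0.975 in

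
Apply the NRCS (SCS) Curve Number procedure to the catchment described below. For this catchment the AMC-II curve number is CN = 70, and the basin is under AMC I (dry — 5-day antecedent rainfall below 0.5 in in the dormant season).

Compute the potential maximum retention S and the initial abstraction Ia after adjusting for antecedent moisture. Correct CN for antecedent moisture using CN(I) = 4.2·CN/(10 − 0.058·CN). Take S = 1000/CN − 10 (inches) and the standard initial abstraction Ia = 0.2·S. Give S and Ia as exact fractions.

Dry (AMC I): CN(I) = 4.2·70/(10 − 0.058·70) = 294/(297/50) = 4900/99 ≈ 49.495
Retention S: 1000/CN − 10 with CN=49.495 → S = 500/49 ≈ 10.204 in
Initial abstraction Ia = S/5 = (500/49)/5 = 100/49 ≈ 2.041 in

S = 500/49 in ≈ 10.204 in; Ia = 100/49 in ≈ 2.041 in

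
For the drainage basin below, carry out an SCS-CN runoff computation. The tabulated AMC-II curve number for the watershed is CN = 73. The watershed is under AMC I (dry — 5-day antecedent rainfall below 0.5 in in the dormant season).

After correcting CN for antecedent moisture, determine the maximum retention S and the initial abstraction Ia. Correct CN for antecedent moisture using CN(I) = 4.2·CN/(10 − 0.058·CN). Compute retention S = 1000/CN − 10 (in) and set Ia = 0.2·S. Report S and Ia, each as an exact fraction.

Adjust CN=73 to AMC I: 4.2·73/(10 − 0.058·73) → (1533/5) ÷ (2883/500) = 51100/961 ≈ 53.174
S = 1000/(51100/961) − 10 = 4500/511 in ≈ 8.806 in
Ia = 0.2S: 0.2·8.806 = 1.761 in (exactly 900/511)

S = 4500/511 in ≈ 8.806 in; Ia = 900/511 in ≈ 1.761 in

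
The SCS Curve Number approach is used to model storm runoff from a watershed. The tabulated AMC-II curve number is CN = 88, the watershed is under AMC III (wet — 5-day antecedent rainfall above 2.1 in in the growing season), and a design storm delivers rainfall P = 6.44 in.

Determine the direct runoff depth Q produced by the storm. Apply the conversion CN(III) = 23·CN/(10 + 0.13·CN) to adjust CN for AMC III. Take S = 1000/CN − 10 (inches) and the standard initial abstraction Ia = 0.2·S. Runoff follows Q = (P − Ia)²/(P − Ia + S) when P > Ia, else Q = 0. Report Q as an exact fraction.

Adjust CN=88 to AMC III: 23·88/(10 + 0.13·88) → 2024 ÷ (536/25) = 6325/67 ≈ 94.403
Retention S: 1000/CN − 10 with CN=94.403 → S = 150/253 ≈ 0.593 in
Ia = 0.2S: 0.2·0.593 = 0.119 in (exactly 30/253)
Since P=6.440 > Ia=0.119: effective rainfall P−Ia = 39983/6325 in
Q = (39983/6325)²/((39983/6325) + 150/253) = (1598640289/40005625)/(43733/6325) = 1598640289/276611225 in ≈ 5.779 in

Q = 1598640289/276611225 in ≈ 5.779 in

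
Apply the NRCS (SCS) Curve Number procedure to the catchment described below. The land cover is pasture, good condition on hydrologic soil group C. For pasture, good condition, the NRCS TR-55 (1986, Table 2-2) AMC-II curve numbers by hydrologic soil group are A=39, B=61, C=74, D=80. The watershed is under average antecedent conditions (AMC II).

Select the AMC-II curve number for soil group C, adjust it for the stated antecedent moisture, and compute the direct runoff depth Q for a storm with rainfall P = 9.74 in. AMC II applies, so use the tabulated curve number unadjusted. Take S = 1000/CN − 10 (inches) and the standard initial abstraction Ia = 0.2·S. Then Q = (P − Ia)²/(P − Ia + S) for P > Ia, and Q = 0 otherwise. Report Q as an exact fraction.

Q = 279524961/42955150 in ≈ 6.507 in

NRCS table: pasture, good condition, soil group C → CN(II) = 74
AMC II — tabulated CN = 74 applies directly.
Retention S: 1000/CN − 10 with CN=74.000 → S = 130/37 ≈ 3.514 in
Initial abstraction Ia = S/5 = (130/37)/5 = 26/37 ≈ 0.703 in
P − Ia = 9.740 − 0.703 = 16719/1850 ≈ 9.037 in (> 0, runoff occurs)
Q = (16719/1850)²/((16719/1850) + 130/37) = (279524961/3422500)/(23219/1850) = 279524961/42955150 in ≈ 6.507 in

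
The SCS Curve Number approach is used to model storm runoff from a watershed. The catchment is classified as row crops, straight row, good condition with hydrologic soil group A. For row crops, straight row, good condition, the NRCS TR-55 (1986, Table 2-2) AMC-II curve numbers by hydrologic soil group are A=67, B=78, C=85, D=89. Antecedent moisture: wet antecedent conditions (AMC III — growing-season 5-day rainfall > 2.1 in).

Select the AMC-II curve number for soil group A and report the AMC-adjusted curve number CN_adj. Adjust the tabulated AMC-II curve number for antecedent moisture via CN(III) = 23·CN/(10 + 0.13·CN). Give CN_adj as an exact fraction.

CN_adj = 154100/1871 ≈ 82.362

NRCS table: row crops, straight row, good condition, soil group A → CN(II) = 67
Adjust CN=67 to AMC III: 23·67/(10 + 0.13·67) → 1541 ÷ (1871/100) = 154100/1871 ≈ 82.362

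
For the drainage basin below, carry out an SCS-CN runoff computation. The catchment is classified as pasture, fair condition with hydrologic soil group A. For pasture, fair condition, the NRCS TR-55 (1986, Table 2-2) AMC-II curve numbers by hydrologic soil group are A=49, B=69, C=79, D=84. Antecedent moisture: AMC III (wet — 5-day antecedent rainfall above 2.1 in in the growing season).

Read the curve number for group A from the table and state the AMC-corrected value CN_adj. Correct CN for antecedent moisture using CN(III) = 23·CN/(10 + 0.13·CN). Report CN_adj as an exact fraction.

CN_adj = 112700/1637 ≈ 68.845

NRCS table: pasture, fair condition, soil group A → CN(II) = 49
Adjust CN=49 to AMC III: 23·49/(10 + 0.13·49) → 1127 ÷ (1637/100) = 112700/1637 ≈ 68.845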